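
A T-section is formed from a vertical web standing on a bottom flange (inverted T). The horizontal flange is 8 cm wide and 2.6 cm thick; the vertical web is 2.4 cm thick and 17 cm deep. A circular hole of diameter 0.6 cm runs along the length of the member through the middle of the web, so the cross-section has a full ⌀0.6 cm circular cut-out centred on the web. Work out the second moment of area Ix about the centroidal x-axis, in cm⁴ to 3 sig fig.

Decompose the section into non-overlapping parts with the origin at the bottom-left of its bounding rectangle.
Flange: 8 × 2.6, A = 20.8 cm², y = 1.3 cm, Ī = 11.717 cm⁴.
Web: 2.4 × 17, A = 40.8 cm², y = 11.1 cm, Ī = 982.6 cm⁴.
Hole (subtracted): ⌀0.6, A = 0.28274 cm², y = 11.1 cm, Ī = 0.0063617 cm⁴.
Centroid: ȳ = ΣA·y / ΣA = 7.7757 cm.
Transfer each piece to the centroidal x-axis using Ī + A·d² with d = y − 7.7757:
  flange: d = -6.4757 cm → contributes +883.95 cm⁴
  web: d = 3.3243 cm → contributes +1433.5 cm⁴
  hole: d = 3.3243 cm → contributes −3.131 cm⁴
Total I = 2314.3 cm⁴.

Ix ≈ 2310 cm⁴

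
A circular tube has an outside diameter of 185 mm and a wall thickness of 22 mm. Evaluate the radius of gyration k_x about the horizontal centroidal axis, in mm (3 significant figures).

k_x ≈ 58.2 mm

Split into non-overlapping primitives; take the origin at the lower-left of the bounding box.
Outer circle: ⌀185, A = 26 880 mm², y = 92.5 mm, Ī = 57 498 539 mm⁴.
Bore (subtracted): ⌀141, A = 15 615 mm², y = 92.5 mm, Ī = 19 401 993 mm⁴.
By symmetry the centroid is at mid-height, ȳ = 92.5 mm.
All pieces are centred on the horizontal centroidal axis, so I = ΣĪ (holes subtracted) = 38 096 546 mm⁴.
Radius of gyration: k = √(I/A) = √(38 096 546 / 11 266) = 58.152 mm.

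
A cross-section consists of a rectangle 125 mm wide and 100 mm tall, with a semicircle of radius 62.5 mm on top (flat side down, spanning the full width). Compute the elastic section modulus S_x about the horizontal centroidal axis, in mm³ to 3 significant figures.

S_x ≈ 4.15 × 10⁵ mm³

Decompose the section into non-overlapping parts with the origin at the bottom-left of its bounding rectangle.
Rectangular body: 125 × 100, A = 12 500 mm², y = 50 mm, Ī = 10 416 667 mm⁴.
Semicircular cap: semicircle r = 62.5, A = 6135.9 mm², y = 126.53 mm, Ī = 1 674 758 mm⁴.
Centroid: ȳ = ΣA·y / ΣA = 75.196 mm.
Transfer each piece to the horizontal centroidal axis using Ī + A·d² with d = y − 75.196:
  rectangular body: d = -25.196 mm → contributes +18 352 345 mm⁴
  semicircular cap: d = 51.33 mm → contributes +17 841 189 mm⁴
Total I = 36 193 534 mm⁴.
Extreme fibre distance c = 87.304 mm; S = I/c = 414 571 mm³.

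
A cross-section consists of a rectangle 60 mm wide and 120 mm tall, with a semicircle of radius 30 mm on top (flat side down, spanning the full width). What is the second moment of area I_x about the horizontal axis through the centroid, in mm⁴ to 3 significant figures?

I_x ≈ 1.50 × 10⁷ mm⁴

Break the section into simple shapes (no overlaps), measuring from the bottom-left corner of the bounding box.
Rectangular body: 60 × 120, A = 7 200 mm², y = 60 mm, Ī = 8 640 000 mm⁴.
Semicircular cap: semicircle r = 30, A = 1413.7 mm², y = 132.73 mm, Ī = 88 903 mm⁴.
Centroid: ȳ = ΣA·y / ΣA = 71.937 mm.
Transfer each piece to the horizontal axis through the centroid using Ī + A·d² with d = y − 71.937:
  rectangular body: d = -11.937 mm → contributes +9 665 963 mm⁴
  semicircular cap: d = 60.795 mm → contributes +5 314 092 mm⁴
Total I = 14 980 055 mm⁴.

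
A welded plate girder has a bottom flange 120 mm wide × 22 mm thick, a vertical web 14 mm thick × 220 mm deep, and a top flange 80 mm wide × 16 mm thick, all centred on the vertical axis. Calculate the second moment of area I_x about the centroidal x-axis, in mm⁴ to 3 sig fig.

Decompose the section into non-overlapping parts with the origin at the bottom-left of its bounding rectangle.
Bottom plate: 120 × 22, A = 2 640 mm², y = 11 mm, Ī = 106 480 mm⁴.
Web plate: 14 × 220, A = 3 080 mm², y = 132 mm, Ī = 12 422 667 mm⁴.
Top plate: 80 × 16, A = 1 280 mm², y = 250 mm, Ī = 27 307 mm⁴.
Centroid: ȳ = ΣA·y / ΣA = 107.94 mm.
Transfer each piece to the centroidal x-axis using Ī + A·d² with d = y − 107.94:
  bottom plate: d = -96.943 mm → contributes +24 916 982 mm⁴
  web plate: d = 24.057 mm → contributes +14 205 205 mm⁴
  top plate: d = 142.06 mm → contributes +25 858 003 mm⁴
Total I = 64 980 190 mm⁴.

I_x ≈ 6.50 × 10⁷ mm⁴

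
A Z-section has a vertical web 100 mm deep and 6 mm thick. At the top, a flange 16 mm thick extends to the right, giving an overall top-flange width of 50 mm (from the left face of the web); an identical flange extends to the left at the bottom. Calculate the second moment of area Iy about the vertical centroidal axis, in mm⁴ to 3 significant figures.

Iy ≈ 1.11 × 10⁶ mm⁴

Split into non-overlapping primitives; take the origin at the lower-left of the bounding box.
Web: 6 × 100, A = 600 mm², x = 47 mm, Ī = 1 800 mm⁴.
Top flange (beyond web): 44 × 16, A = 704 mm², x = 72 mm, Ī = 113 579 mm⁴.
Bottom flange (beyond web): 44 × 16, A = 704 mm², x = 22 mm, Ī = 113 579 mm⁴.
Centroid: x̄ = ΣA·x / ΣA = 47 mm.
Transfer each piece to the vertical centroidal axis using Ī + A·d² with d = x − 47:
  web: d = 0 mm → contributes +1 800 mm⁴
  top flange (beyond web): d = 25 mm → contributes +553 579 mm⁴
  bottom flange (beyond web): d = -25 mm → contributes +553 579 mm⁴
Total I = 1 108 957 mm⁴.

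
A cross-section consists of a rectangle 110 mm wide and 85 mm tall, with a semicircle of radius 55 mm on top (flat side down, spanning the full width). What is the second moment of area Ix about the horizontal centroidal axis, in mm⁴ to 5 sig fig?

Ix ≈ 2.0292 × 10⁷ mm⁴

Break the section into simple shapes (no overlaps), measuring from the bottom-left corner of the bounding box.
Rectangular body: 110 × 85, A = 9 350 mm², y = 42.5 mm, Ī = 5 629 479 mm⁴.
Semicircular cap: semicircle r = 55, A = 4751.659 mm², y = 108.3427 mm, Ī = 1 004 345 mm⁴.
Centroid: ȳ = ΣA·y / ΣA = 64.6862 mm.
Transfer each piece to the horizontal centroidal axis using Ī + A·d² with d = y − 64.6862:
  rectangular body: d = -22.1862 mm → contributes +10 231 804 mm⁴
  semicircular cap: d = 43.65653 mm → contributes +10 060 496 mm⁴
Total I = 20 292 300 mm⁴.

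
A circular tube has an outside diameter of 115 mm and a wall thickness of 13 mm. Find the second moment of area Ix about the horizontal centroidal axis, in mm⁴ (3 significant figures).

Ix ≈ 5.51 × 10⁶ mm⁴

Split into non-overlapping primitives; take the origin at the lower-left of the bounding box.
Outer circle: ⌀115, A = 10 387 mm², y = 57.5 mm, Ī = 8 585 414 mm⁴.
Bore (subtracted): ⌀89, A = 6221.1 mm², y = 57.5 mm, Ī = 3 079 853 mm⁴.
By symmetry the centroid is at mid-height, ȳ = 57.5 mm.
All pieces are centred on the horizontal centroidal axis, so I = ΣĪ (holes subtracted) = 5 505 562 mm⁴.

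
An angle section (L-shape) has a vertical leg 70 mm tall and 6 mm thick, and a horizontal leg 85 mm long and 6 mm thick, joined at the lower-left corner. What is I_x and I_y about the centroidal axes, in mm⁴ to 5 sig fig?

Break the section into simple shapes (no overlaps), measuring from the bottom-left corner of the bounding box.
Vertical leg: 6 × 70, A = 420 mm², y = 35 mm, Ī = 171 500 mm⁴.
Horizontal leg (remainder): 79 × 6, A = 474 mm², y = 3 mm, Ī = 1 422 mm⁴.
Centroid: ȳ = ΣA·y / ΣA = 18.03356 mm.
Transfer each piece to the centroidal x-axis using Ī + A·d² with d = y − 18.03356:
  vertical leg: d = 16.96644 mm → contributes +292401.3 mm⁴
  horizontal leg (remainder): d = -15.03356 mm → contributes +108549.7 mm⁴
Total I = 400 951 mm⁴.
For the y-axis: x̄ = 25.53356 mm.
Repeating about the centroidal y-axis gives I_y = 650003.5 mm⁴.

I_x ≈ 4.0095 × 10⁵ mm⁴, I_y ≈ 6.5000 × 10⁵ mm⁴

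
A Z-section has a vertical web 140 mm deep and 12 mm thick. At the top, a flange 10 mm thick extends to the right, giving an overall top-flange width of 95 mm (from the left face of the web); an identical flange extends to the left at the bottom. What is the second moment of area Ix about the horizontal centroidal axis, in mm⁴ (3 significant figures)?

Split into non-overlapping primitives; take the origin at the lower-left of the bounding box.
Web: 12 × 140, A = 1 680 mm², y = 70 mm, Ī = 2 744 000 mm⁴.
Top flange (beyond web): 83 × 10, A = 830 mm², y = 135 mm, Ī = 6916.7 mm⁴.
Bottom flange (beyond web): 83 × 10, A = 830 mm², y = 5 mm, Ī = 6916.7 mm⁴.
Centroid: ȳ = ΣA·y / ΣA = 70 mm.
Transfer each piece to the horizontal centroidal axis using Ī + A·d² with d = y − 70:
  web: d = 0 mm → contributes +2 744 000 mm⁴
  top flange (beyond web): d = 65 mm → contributes +3 513 667 mm⁴
  bottom flange (beyond web): d = -65 mm → contributes +3 513 667 mm⁴
Total I = 9 771 333 mm⁴.

Ix ≈ 9.77 × 10⁶ mm⁴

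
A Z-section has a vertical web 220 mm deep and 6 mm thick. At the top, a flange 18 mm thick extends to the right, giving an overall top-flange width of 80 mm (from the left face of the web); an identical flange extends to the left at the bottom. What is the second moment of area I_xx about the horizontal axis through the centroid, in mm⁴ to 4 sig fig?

Break the section into simple shapes (no overlaps), measuring from the bottom-left corner of the bounding box.
Web: 6 × 220, A = 1 320 mm², y = 110 mm, Ī = 5 324 000 mm⁴.
Top flange (beyond web): 74 × 18, A = 1 332 mm², y = 211 mm, Ī = 35 964 mm⁴.
Bottom flange (beyond web): 74 × 18, A = 1 332 mm², y = 9 mm, Ī = 35 964 mm⁴.
Centroid: ȳ = ΣA·y / ΣA = 110 mm.
Transfer each piece to the horizontal axis through the centroid using Ī + A·d² with d = y − 110:
  web: d = 0 mm → contributes +5 324 000 mm⁴
  top flange (beyond web): d = 101 mm → contributes +13 623 696 mm⁴
  bottom flange (beyond web): d = -101 mm → contributes +13 623 696 mm⁴
Total I = 32 571 392 mm⁴.

I_xx ≈ 3.257 × 10⁷ mm⁴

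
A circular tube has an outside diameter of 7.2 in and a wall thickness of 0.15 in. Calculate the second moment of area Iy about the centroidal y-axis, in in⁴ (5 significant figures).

Iy ≈ 20.650 in⁴

Split into non-overlapping primitives; take the origin at the lower-left of the bounding box.
Outer circle: ⌀7.2, A = 40.71504 in², x = 3.6 in, Ī = 131.9167 in⁴.
Bore (subtracted): ⌀6.9, A = 37.39281 in², x = 3.6 in, Ī = 111.267 in⁴.
By symmetry the centroid is at mid-width, x̄ = 3.6 in.
All pieces are centred on the centroidal y-axis, so I = ΣĪ (holes subtracted) = 20.64976 in⁴.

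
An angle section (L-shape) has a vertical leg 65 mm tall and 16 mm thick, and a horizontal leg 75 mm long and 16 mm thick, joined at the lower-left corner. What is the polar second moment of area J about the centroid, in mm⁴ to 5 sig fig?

J ≈ 1.6752 × 10⁶ mm⁴

Split into non-overlapping primitives; take the origin at the lower-left of the bounding box.
Vertical leg: 16 × 65, A = 1 040 mm², y = 32.5 mm, Ī = 366166.7 mm⁴.
Horizontal leg (remainder): 59 × 16, A = 944 mm², y = 8 mm, Ī = 20138.67 mm⁴.
Centroid: ȳ = ΣA·y / ΣA = 20.84274 mm.
Transfer each piece to the centroidal x-axis using Ī + A·d² with d = y − 20.84274:
  vertical leg: d = 11.65726 mm → contributes +507 494 mm⁴
  horizontal leg (remainder): d = -12.84274 mm → contributes +175838.3 mm⁴
Total I = 683332.3 mm⁴.
For the y-axis: x̄ = 25.84274 mm.
Repeating about the centroidal y-axis gives I_y = 991892.3 mm⁴.
Polar second moment: J = I_x + I_y = 1 675 225 mm⁴.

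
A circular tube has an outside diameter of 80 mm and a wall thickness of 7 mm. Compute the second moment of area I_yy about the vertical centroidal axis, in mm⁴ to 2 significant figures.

I_yy ≈ 1.1 × 10⁶ mm⁴

Decompose the section into non-overlapping parts with the origin at the bottom-left of its bounding rectangle.
Outer circle: ⌀80, A = 5 027 mm², x = 40 mm, Ī = 2 010 619 mm⁴.
Bore (subtracted): ⌀66, A = 3 421 mm², x = 40 mm, Ī = 931 420 mm⁴.
By symmetry the centroid is at mid-width, x̄ = 40 mm.
All pieces are centred on the vertical centroidal axis, so I = ΣĪ (holes subtracted) = 1 079 199 mm⁴.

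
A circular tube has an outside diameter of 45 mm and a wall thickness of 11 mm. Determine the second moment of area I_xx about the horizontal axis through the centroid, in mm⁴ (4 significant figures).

Break the section into simple shapes (no overlaps), measuring from the bottom-left corner of the bounding box.
Outer circle: ⌀45, A = 1590.43 mm², y = 22.5 mm, Ī = 201 289 mm⁴.
Bore (subtracted): ⌀23, A = 415.476 mm², y = 22.5 mm, Ī = 13736.7 mm⁴.
By symmetry the centroid is at mid-height, ȳ = 22.5 mm.
All pieces are centred on the horizontal axis through the centroid, so I = ΣĪ (holes subtracted) = 187 552 mm⁴.

I_xx ≈ 1.876 × 10⁵ mm⁴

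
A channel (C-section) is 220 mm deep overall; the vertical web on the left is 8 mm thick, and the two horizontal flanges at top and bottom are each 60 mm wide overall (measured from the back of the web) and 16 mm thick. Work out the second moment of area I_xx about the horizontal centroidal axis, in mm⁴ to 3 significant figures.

I_xx ≈ 2.44 × 10⁷ mm⁴

Treat the section as a set of non-overlapping primitives; coordinates are from the bounding-box lower-left.
Web: 8 × 220, A = 1 760 mm², y = 110 mm, Ī = 7 098 667 mm⁴.
Top flange (beyond web): 52 × 16, A = 832 mm², y = 212 mm, Ī = 17 749 mm⁴.
Bottom flange (beyond web): 52 × 16, A = 832 mm², y = 8 mm, Ī = 17 749 mm⁴.
By symmetry the centroid is at mid-height, ȳ = 110 mm.
Transfer each piece to the horizontal centroidal axis using Ī + A·d² with d = y − 110:
  web: d = 0 mm → contributes +7 098 667 mm⁴
  top flange (beyond web): d = 102 mm → contributes +8 673 877 mm⁴
  bottom flange (beyond web): d = -102 mm → contributes +8 673 877 mm⁴
Total I = 24 446 421 mm⁴.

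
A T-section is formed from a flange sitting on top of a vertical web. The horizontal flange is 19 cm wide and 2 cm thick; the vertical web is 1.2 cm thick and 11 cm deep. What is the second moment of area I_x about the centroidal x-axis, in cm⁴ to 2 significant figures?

Decompose the section into non-overlapping parts with the origin at the bottom-left of its bounding rectangle.
Flange: 19 × 2, A = 38 cm², y = 12 cm, Ī = 12.67 cm⁴.
Web: 1.2 × 11, A = 13.2 cm², y = 5.5 cm, Ī = 133.1 cm⁴.
Centroid: ȳ = ΣA·y / ΣA = 10.32 cm.
Transfer each piece to the centroidal x-axis using Ī + A·d² with d = y − 10.32:
  flange: d = 1.676 cm → contributes +119.4 cm⁴
  web: d = -4.824 cm → contributes +440.3 cm⁴
Total I = 559.7 cm⁴.

I_x ≈ 560 cm⁴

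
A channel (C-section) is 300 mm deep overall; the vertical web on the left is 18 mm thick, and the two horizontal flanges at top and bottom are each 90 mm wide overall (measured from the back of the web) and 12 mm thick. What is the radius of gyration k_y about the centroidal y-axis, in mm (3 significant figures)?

Split into non-overlapping primitives; take the origin at the lower-left of the bounding box.
Web: 18 × 300, A = 5 400 mm², x = 9 mm, Ī = 145 800 mm⁴.
Top flange (beyond web): 72 × 12, A = 864 mm², x = 54 mm, Ī = 373 248 mm⁴.
Bottom flange (beyond web): 72 × 12, A = 864 mm², x = 54 mm, Ī = 373 248 mm⁴.
Centroid: x̄ = ΣA·x / ΣA = 19.909 mm.
Transfer each piece to the centroidal y-axis using Ī + A·d² with d = x − 19.909:
  web: d = -10.909 mm → contributes +788 445 mm⁴
  top flange (beyond web): d = 34.091 mm → contributes +1 377 380 mm⁴
  bottom flange (beyond web): d = 34.091 mm → contributes +1 377 380 mm⁴
Total I = 3 543 205 mm⁴.
Radius of gyration: k = √(I/A) = √(3 543 205 / 7 128) = 22.295 mm.

k_y ≈ 22.3 mm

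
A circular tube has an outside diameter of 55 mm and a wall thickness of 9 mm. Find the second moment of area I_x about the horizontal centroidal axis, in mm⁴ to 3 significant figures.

I_x ≈ 3.57 × 10⁵ mm⁴

Split into non-overlapping primitives; take the origin at the lower-left of the bounding box.
Outer circle: ⌀55, A = 2375.8 mm², y = 27.5 mm, Ī = 449 180 mm⁴.
Bore (subtracted): ⌀37, A = 1075.2 mm², y = 27.5 mm, Ī = 91 998 mm⁴.
By symmetry the centroid is at mid-height, ȳ = 27.5 mm.
All pieces are centred on the horizontal centroidal axis, so I = ΣĪ (holes subtracted) = 357 183 mm⁴.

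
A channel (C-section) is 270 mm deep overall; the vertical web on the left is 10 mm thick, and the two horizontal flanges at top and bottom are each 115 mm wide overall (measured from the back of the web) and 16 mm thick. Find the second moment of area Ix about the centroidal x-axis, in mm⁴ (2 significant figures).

Ix ≈ 7.1 × 10⁷ mm⁴

Treat the section as a set of non-overlapping primitives; coordinates are from the bounding-box lower-left.
Web: 10 × 270, A = 2 700 mm², y = 135 mm, Ī = 16 402 500 mm⁴.
Top flange (beyond web): 105 × 16, A = 1 680 mm², y = 262 mm, Ī = 35 840 mm⁴.
Bottom flange (beyond web): 105 × 16, A = 1 680 mm², y = 8 mm, Ī = 35 840 mm⁴.
By symmetry the centroid is at mid-height, ȳ = 135 mm.
Transfer each piece to the centroidal x-axis using Ī + A·d² with d = y − 135:
  web: d = 0 mm → contributes +16 402 500 mm⁴
  top flange (beyond web): d = 127 mm → contributes +27 132 560 mm⁴
  bottom flange (beyond web): d = -127 mm → contributes +27 132 560 mm⁴
Total I = 70 667 620 mm⁴.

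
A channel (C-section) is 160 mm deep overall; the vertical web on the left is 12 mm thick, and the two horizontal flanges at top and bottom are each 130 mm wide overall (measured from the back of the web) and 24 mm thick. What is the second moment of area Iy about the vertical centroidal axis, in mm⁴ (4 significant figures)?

Split into non-overlapping primitives; take the origin at the lower-left of the bounding box.
Web: 12 × 160, A = 1 920 mm², x = 6 mm, Ī = 23 040 mm⁴.
Top flange (beyond web): 118 × 24, A = 2 832 mm², x = 71 mm, Ī = 3 286 064 mm⁴.
Bottom flange (beyond web): 118 × 24, A = 2 832 mm², x = 71 mm, Ī = 3 286 064 mm⁴.
Centroid: x̄ = ΣA·x / ΣA = 54.5443 mm.
Transfer each piece to the vertical centroidal axis using Ī + A·d² with d = x − 54.5443:
  web: d = -48.5443 mm → contributes +4 547 615 mm⁴
  top flange (beyond web): d = 16.4557 mm → contributes +4 052 941 mm⁴
  bottom flange (beyond web): d = 16.4557 mm → contributes +4 052 941 mm⁴
Total I = 12 653 497 mm⁴.

Iy ≈ 1.265 × 10⁷ mm⁴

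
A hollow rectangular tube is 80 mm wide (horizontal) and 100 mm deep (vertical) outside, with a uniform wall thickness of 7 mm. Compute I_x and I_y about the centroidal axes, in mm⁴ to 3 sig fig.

I_x ≈ 3.17 × 10⁶ mm⁴, I_y ≈ 2.21 × 10⁶ mm⁴

Split into non-overlapping primitives; take the origin at the lower-left of the bounding box.
Outer rectangle: 80 × 100, A = 8 000 mm², y = 50 mm, Ī = 6 666 667 mm⁴.
Inner void (subtracted): 66 × 86, A = 5 676 mm², y = 50 mm, Ī = 3 498 308 mm⁴.
By symmetry the centroid is at mid-height, ȳ = 50 mm.
All pieces are centred on the centroidal x-axis, so I = ΣĪ (holes subtracted) = 3 168 359 mm⁴.
Repeating about the centroidal y-axis gives I_y = 2 206 279 mm⁴.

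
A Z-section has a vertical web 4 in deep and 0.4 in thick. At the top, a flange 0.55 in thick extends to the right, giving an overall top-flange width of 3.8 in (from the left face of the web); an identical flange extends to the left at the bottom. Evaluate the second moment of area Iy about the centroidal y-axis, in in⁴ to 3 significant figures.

Treat the section as a set of non-overlapping primitives; coordinates are from the bounding-box lower-left.
Web: 0.4 × 4, A = 1.6 in², x = 3.6 in, Ī = 0.021333 in⁴.
Top flange (beyond web): 3.4 × 0.55, A = 1.87 in², x = 5.5 in, Ī = 1.8014 in⁴.
Bottom flange (beyond web): 3.4 × 0.55, A = 1.87 in², x = 1.7 in, Ī = 1.8014 in⁴.
Centroid: x̄ = ΣA·x / ΣA = 3.6 in.
Transfer each piece to the centroidal y-axis using Ī + A·d² with d = x − 3.6:
  web: d = 0 in → contributes +0.021333 in⁴
  top flange (beyond web): d = 1.9 in → contributes +8.5521 in⁴
  bottom flange (beyond web): d = -1.9 in → contributes +8.5521 in⁴
Total I = 17.126 in⁴.

Iy ≈ 17.1 in⁴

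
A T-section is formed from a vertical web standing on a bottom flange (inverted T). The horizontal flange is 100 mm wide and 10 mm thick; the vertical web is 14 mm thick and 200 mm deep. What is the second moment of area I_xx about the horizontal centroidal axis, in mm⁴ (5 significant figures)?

Break the section into simple shapes (no overlaps), measuring from the bottom-left corner of the bounding box.
Flange: 100 × 10, A = 1 000 mm², y = 5 mm, Ī = 8333.333 mm⁴.
Web: 14 × 200, A = 2 800 mm², y = 110 mm, Ī = 9 333 333 mm⁴.
Centroid: ȳ = ΣA·y / ΣA = 82.36842 mm.
Transfer each piece to the horizontal centroidal axis using Ī + A·d² with d = y − 82.36842:
  flange: d = -77.36842 mm → contributes +5 994 206 mm⁴
  web: d = 27.63158 mm → contributes +11 471 145 mm⁴
Total I = 17 465 351 mm⁴.

I_xx ≈ 1.7465 × 10⁷ mm⁴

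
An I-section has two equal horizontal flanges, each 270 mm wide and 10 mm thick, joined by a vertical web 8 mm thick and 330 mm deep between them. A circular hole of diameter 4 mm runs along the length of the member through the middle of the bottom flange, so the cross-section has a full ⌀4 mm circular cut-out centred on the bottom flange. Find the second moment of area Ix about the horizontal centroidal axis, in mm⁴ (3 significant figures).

Decompose the section into non-overlapping parts with the origin at the bottom-left of its bounding rectangle.
Bottom flange: 270 × 10, A = 2 700 mm², y = 5 mm, Ī = 22 500 mm⁴.
Web: 8 × 330, A = 2 640 mm², y = 175 mm, Ī = 23 958 000 mm⁴.
Top flange: 270 × 10, A = 2 700 mm², y = 345 mm, Ī = 22 500 mm⁴.
Hole (subtracted): ⌀4, A = 12.566 mm², y = 5 mm, Ī = 12.566 mm⁴.
Centroid: ȳ = ΣA·y / ΣA = 175.27 mm.
Transfer each piece to the horizontal centroidal axis using Ī + A·d² with d = y − 175.27:
  bottom flange: d = -170.27 mm → contributes +78 296 992 mm⁴
  web: d = -0.26612 mm → contributes +23 958 187 mm⁴
  top flange: d = 169.73 mm → contributes +77 808 390 mm⁴
  hole: d = -170.27 mm → contributes −364 319 mm⁴
Total I = 179 699 251 mm⁴.

Ix ≈ 1.80 × 10⁸ mm⁴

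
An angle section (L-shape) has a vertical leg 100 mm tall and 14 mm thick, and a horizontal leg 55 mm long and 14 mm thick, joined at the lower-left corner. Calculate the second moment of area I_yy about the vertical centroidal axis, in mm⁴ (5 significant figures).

Break the section into simple shapes (no overlaps), measuring from the bottom-left corner of the bounding box.
Vertical leg: 14 × 100, A = 1 400 mm², x = 7 mm, Ī = 22866.67 mm⁴.
Horizontal leg (remainder): 41 × 14, A = 574 mm², x = 34.5 mm, Ī = 80407.83 mm⁴.
Centroid: x̄ = ΣA·x / ΣA = 14.99645 mm.
Transfer each piece to the vertical centroidal axis using Ī + A·d² with d = x − 14.99645:
  vertical leg: d = -7.996454 mm → contributes +112387.3 mm⁴
  horizontal leg (remainder): d = 19.50355 mm → contributes +298750.7 mm⁴
Total I = 411 138 mm⁴.

I_yy ≈ 4.1114 × 10⁵ mm⁴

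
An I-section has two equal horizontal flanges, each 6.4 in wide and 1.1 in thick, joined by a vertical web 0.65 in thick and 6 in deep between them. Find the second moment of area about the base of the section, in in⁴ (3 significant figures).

Break the section into simple shapes (no overlaps), measuring from the bottom-left corner of the bounding box.
Bottom flange: 6.4 × 1.1, A = 7.04 in², y = 0.55 in, Ī = 0.70987 in⁴.
Web: 0.65 × 6, A = 3.9 in², y = 4.1 in, Ī = 11.7 in⁴.
Top flange: 6.4 × 1.1, A = 7.04 in², y = 7.65 in, Ī = 0.70987 in⁴.
Transfer each piece to the base of the section using Ī + A·d² with d = y − 0:
  bottom flange: d = 0.55 in → contributes +2.8395 in⁴
  web: d = 4.1 in → contributes +77.259 in⁴
  top flange: d = 7.65 in → contributes +412.71 in⁴
Total I = 492.81 in⁴.

I_base ≈ 493 in⁴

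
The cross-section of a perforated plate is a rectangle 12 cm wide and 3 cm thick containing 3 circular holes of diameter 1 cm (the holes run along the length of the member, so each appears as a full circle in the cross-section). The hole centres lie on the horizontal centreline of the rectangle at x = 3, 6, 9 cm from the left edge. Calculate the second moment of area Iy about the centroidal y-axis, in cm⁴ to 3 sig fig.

Iy ≈ 418 cm⁴

Split into non-overlapping primitives; take the origin at the lower-left of the bounding box.
Plate: 12 × 3, A = 36 cm², x = 6 cm, Ī = 432 cm⁴.
Hole 1 (subtracted): ⌀1, A = 0.7854 cm², x = 3 cm, Ī = 0.049087 cm⁴.
Hole 2 (subtracted): ⌀1, A = 0.7854 cm², x = 6 cm, Ī = 0.049087 cm⁴.
Hole 3 (subtracted): ⌀1, A = 0.7854 cm², x = 9 cm, Ī = 0.049087 cm⁴.
By symmetry the centroid is at mid-width, x̄ = 6 cm.
Transfer each piece to the centroidal y-axis using Ī + A·d² with d = x − 6:
  plate: d = 0 cm → contributes +432 cm⁴
  hole 1: d = -3 cm → contributes −7.1177 cm⁴
  hole 2: d = 0 cm → contributes −0.049087 cm⁴
  hole 3: d = 3 cm → contributes −7.1177 cm⁴
Total I = 417.72 cm⁴.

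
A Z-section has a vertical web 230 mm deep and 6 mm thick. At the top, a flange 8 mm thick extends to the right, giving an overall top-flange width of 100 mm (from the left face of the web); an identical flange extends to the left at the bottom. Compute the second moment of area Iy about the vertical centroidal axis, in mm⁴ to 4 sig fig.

Split into non-overlapping primitives; take the origin at the lower-left of the bounding box.
Web: 6 × 230, A = 1 380 mm², x = 97 mm, Ī = 4 140 mm⁴.
Top flange (beyond web): 94 × 8, A = 752 mm², x = 147 mm, Ī = 553 723 mm⁴.
Bottom flange (beyond web): 94 × 8, A = 752 mm², x = 47 mm, Ī = 553 723 mm⁴.
Centroid: x̄ = ΣA·x / ΣA = 97 mm.
Transfer each piece to the vertical centroidal axis using Ī + A·d² with d = x − 97:
  web: d = 0 mm → contributes +4 140 mm⁴
  top flange (beyond web): d = 50 mm → contributes +2 433 723 mm⁴
  bottom flange (beyond web): d = -50 mm → contributes +2 433 723 mm⁴
Total I = 4 871 585 mm⁴.

Iy ≈ 4.872 × 10⁶ mm⁴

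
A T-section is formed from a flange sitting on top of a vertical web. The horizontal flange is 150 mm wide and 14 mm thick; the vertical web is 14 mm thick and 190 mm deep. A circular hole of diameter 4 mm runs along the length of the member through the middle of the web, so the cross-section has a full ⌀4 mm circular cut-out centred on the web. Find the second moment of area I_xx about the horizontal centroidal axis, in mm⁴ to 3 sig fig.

Split into non-overlapping primitives; take the origin at the lower-left of the bounding box.
Flange: 150 × 14, A = 2 100 mm², y = 197 mm, Ī = 34 300 mm⁴.
Web: 14 × 190, A = 2 660 mm², y = 95 mm, Ī = 8 002 167 mm⁴.
Hole (subtracted): ⌀4, A = 12.566 mm², y = 95 mm, Ī = 12.566 mm⁴.
Centroid: ȳ = ΣA·y / ΣA = 140.12 mm.
Transfer each piece to the horizontal centroidal axis using Ī + A·d² with d = y − 140.12:
  flange: d = 56.881 mm → contributes +6 828 714 mm⁴
  web: d = -45.119 mm → contributes +13 417 220 mm⁴
  hole: d = -45.119 mm → contributes −25 594 mm⁴
Total I = 20 220 340 mm⁴.

I_xx ≈ 2.02 × 10⁷ mm⁴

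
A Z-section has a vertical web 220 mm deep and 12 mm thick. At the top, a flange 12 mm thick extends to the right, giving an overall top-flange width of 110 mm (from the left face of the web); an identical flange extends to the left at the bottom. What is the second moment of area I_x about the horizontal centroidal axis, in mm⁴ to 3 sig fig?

Decompose the section into non-overlapping parts with the origin at the bottom-left of its bounding rectangle.
Web: 12 × 220, A = 2 640 mm², y = 110 mm, Ī = 10 648 000 mm⁴.
Top flange (beyond web): 98 × 12, A = 1 176 mm², y = 214 mm, Ī = 14 112 mm⁴.
Bottom flange (beyond web): 98 × 12, A = 1 176 mm², y = 6 mm, Ī = 14 112 mm⁴.
Centroid: ȳ = ΣA·y / ΣA = 110 mm.
Transfer each piece to the horizontal centroidal axis using Ī + A·d² with d = y − 110:
  web: d = 0 mm → contributes +10 648 000 mm⁴
  top flange (beyond web): d = 104 mm → contributes +12 733 728 mm⁴
  bottom flange (beyond web): d = -104 mm → contributes +12 733 728 mm⁴
Total I = 36 115 456 mm⁴.

I_x ≈ 3.61 × 10⁷ mm⁴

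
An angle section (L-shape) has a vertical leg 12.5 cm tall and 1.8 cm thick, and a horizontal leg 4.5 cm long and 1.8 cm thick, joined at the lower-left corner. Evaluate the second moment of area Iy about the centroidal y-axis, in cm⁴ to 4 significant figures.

Treat the section as a set of non-overlapping primitives; coordinates are from the bounding-box lower-left.
Vertical leg: 1.8 × 12.5, A = 22.5 cm², x = 0.9 cm, Ī = 6.075 cm⁴.
Horizontal leg (remainder): 2.7 × 1.8, A = 4.86 cm², x = 3.15 cm, Ī = 2.95245 cm⁴.
Centroid: x̄ = ΣA·x / ΣA = 1.29967 cm.
Transfer each piece to the centroidal y-axis using Ī + A·d² with d = x − 1.29967:
  vertical leg: d = -0.399671 cm → contributes +9.66908 cm⁴
  horizontal leg (remainder): d = 1.85033 cm → contributes +19.5917 cm⁴
Total I = 29.2608 cm⁴.

Iy ≈ 29.26 cm⁴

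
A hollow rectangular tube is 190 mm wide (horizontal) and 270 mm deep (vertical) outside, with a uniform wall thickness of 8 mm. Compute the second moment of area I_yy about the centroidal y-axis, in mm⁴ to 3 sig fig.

I_yy ≈ 4.28 × 10⁷ mm⁴

Decompose the section into non-overlapping parts with the origin at the bottom-left of its bounding rectangle.
Outer rectangle: 190 × 270, A = 51 300 mm², x = 95 mm, Ī = 154 327 500 mm⁴.
Inner void (subtracted): 174 × 254, A = 44 196 mm², x = 95 mm, Ī = 111 506 508 mm⁴.
By symmetry the centroid is at mid-width, x̄ = 95 mm.
All pieces are centred on the centroidal y-axis, so I = ΣĪ (holes subtracted) = 42 820 992 mm⁴.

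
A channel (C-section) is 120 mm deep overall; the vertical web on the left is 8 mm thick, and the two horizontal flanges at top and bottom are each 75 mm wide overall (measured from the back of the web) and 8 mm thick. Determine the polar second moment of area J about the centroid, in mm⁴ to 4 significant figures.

J ≈ 5.638 × 10⁶ mm⁴

Split into non-overlapping primitives; take the origin at the lower-left of the bounding box.
Web: 8 × 120, A = 960 mm², y = 60 mm, Ī = 1 152 000 mm⁴.
Top flange (beyond web): 67 × 8, A = 536 mm², y = 116 mm, Ī = 2858.67 mm⁴.
Bottom flange (beyond web): 67 × 8, A = 536 mm², y = 4 mm, Ī = 2858.67 mm⁴.
By symmetry the centroid is at mid-height, ȳ = 60 mm.
Transfer each piece to the centroidal x-axis using Ī + A·d² with d = y − 60:
  web: d = 0 mm → contributes +1 152 000 mm⁴
  top flange (beyond web): d = 56 mm → contributes +1 683 755 mm⁴
  bottom flange (beyond web): d = -56 mm → contributes +1 683 755 mm⁴
Total I = 4 519 509 mm⁴.
For the y-axis: x̄ = 23.7835 mm.
Repeating about the centroidal y-axis gives I_y = 1 118 342 mm⁴.
Polar second moment: J = I_x + I_y = 5 637 851 mm⁴.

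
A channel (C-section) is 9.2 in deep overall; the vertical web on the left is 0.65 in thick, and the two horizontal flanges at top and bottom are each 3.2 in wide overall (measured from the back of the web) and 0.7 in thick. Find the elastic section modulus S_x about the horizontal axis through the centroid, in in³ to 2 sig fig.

S_x ≈ 23 in³

Split into non-overlapping primitives; take the origin at the lower-left of the bounding box.
Web: 0.65 × 9.2, A = 5.98 in², y = 4.6 in, Ī = 42.18 in⁴.
Top flange (beyond web): 2.55 × 0.7, A = 1.785 in², y = 8.85 in, Ī = 0.07289 in⁴.
Bottom flange (beyond web): 2.55 × 0.7, A = 1.785 in², y = 0.35 in, Ī = 0.07289 in⁴.
By symmetry the centroid is at mid-height, ȳ = 4.6 in.
Transfer each piece to the horizontal axis through the centroid using Ī + A·d² with d = y − 4.6:
  web: d = 0 in → contributes +42.18 in⁴
  top flange (beyond web): d = 4.25 in → contributes +32.31 in⁴
  bottom flange (beyond web): d = -4.25 in → contributes +32.31 in⁴
Total I = 106.8 in⁴.
Extreme fibre distance c = 4.6 in; S = I/c = 23.22 in³.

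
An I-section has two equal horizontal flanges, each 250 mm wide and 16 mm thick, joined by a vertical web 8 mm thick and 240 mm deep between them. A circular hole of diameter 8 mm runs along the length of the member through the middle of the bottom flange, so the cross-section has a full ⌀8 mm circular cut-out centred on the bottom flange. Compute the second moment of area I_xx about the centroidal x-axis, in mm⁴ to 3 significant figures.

Split into non-overlapping primitives; take the origin at the lower-left of the bounding box.
Bottom flange: 250 × 16, A = 4 000 mm², y = 8 mm, Ī = 85 333 mm⁴.
Web: 8 × 240, A = 1 920 mm², y = 136 mm, Ī = 9 216 000 mm⁴.
Top flange: 250 × 16, A = 4 000 mm², y = 264 mm, Ī = 85 333 mm⁴.
Hole (subtracted): ⌀8, A = 50.265 mm², y = 8 mm, Ī = 201.06 mm⁴.
Centroid: ȳ = ΣA·y / ΣA = 136.65 mm.
Transfer each piece to the centroidal x-axis using Ī + A·d² with d = y − 136.65:
  bottom flange: d = -128.65 mm → contributes +66 290 569 mm⁴
  web: d = -0.65189 mm → contributes +9 216 816 mm⁴
  top flange: d = 127.35 mm → contributes +64 955 498 mm⁴
  hole: d = -128.65 mm → contributes −832 161 mm⁴
Total I = 139 630 722 mm⁴.

I_xx ≈ 1.40 × 10⁸ mm⁴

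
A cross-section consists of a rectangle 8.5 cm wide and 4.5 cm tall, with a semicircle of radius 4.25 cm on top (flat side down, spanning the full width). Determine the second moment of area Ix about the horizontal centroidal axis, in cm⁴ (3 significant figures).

Treat the section as a set of non-overlapping primitives; coordinates are from the bounding-box lower-left.
Rectangular body: 8.5 × 4.5, A = 38.25 cm², y = 2.25 cm, Ī = 64.547 cm⁴.
Semicircular cap: semicircle r = 4.25, A = 28.373 cm², y = 6.3038 cm, Ī = 35.809 cm⁴.
Centroid: ȳ = ΣA·y / ΣA = 3.9764 cm.
Transfer each piece to the horizontal centroidal axis using Ī + A·d² with d = y − 3.9764:
  rectangular body: d = -1.7264 cm → contributes +178.55 cm⁴
  semicircular cap: d = 2.3274 cm → contributes +189.49 cm⁴
Total I = 368.04 cm⁴.

Ix ≈ 368 cm⁴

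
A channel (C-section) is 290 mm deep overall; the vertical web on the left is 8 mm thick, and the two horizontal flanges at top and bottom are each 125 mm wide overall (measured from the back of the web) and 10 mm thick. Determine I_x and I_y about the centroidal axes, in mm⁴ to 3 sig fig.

I_x ≈ 6.21 × 10⁷ mm⁴, I_y ≈ 7.23 × 10⁶ mm⁴

Break the section into simple shapes (no overlaps), measuring from the bottom-left corner of the bounding box.
Web: 8 × 290, A = 2 320 mm², y = 145 mm, Ī = 16 259 333 mm⁴.
Top flange (beyond web): 117 × 10, A = 1 170 mm², y = 285 mm, Ī = 9 750 mm⁴.
Bottom flange (beyond web): 117 × 10, A = 1 170 mm², y = 5 mm, Ī = 9 750 mm⁴.
By symmetry the centroid is at mid-height, ȳ = 145 mm.
Transfer each piece to the centroidal x-axis using Ī + A·d² with d = y − 145:
  web: d = 0 mm → contributes +16 259 333 mm⁴
  top flange (beyond web): d = 140 mm → contributes +22 941 750 mm⁴
  bottom flange (beyond web): d = -140 mm → contributes +22 941 750 mm⁴
Total I = 62 142 833 mm⁴.
For the y-axis: x̄ = 35.384 mm.
Repeating about the centroidal y-axis gives I_y = 7 232 426 mm⁴.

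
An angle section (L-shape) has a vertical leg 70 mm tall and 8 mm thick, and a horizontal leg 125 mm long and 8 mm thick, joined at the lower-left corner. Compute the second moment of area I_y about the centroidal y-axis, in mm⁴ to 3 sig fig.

I_y ≈ 2.44 × 10⁶ mm⁴

Break the section into simple shapes (no overlaps), measuring from the bottom-left corner of the bounding box.
Vertical leg: 8 × 70, A = 560 mm², x = 4 mm, Ī = 2986.7 mm⁴.
Horizontal leg (remainder): 117 × 8, A = 936 mm², x = 66.5 mm, Ī = 1 067 742 mm⁴.
Centroid: x̄ = ΣA·x / ΣA = 43.104 mm.
Transfer each piece to the centroidal y-axis using Ī + A·d² with d = x − 43.104:
  vertical leg: d = -39.104 mm → contributes +859 308 mm⁴
  horizontal leg (remainder): d = 23.396 mm → contributes +1 580 071 mm⁴
Total I = 2 439 378 mm⁴.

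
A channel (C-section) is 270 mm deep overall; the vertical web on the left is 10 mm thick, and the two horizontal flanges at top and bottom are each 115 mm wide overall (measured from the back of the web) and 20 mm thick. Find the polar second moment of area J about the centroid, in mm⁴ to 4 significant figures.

J ≈ 9.148 × 10⁷ mm⁴

Decompose the section into non-overlapping parts with the origin at the bottom-left of its bounding rectangle.
Web: 10 × 270, A = 2 700 mm², y = 135 mm, Ī = 16 402 500 mm⁴.
Top flange (beyond web): 105 × 20, A = 2 100 mm², y = 260 mm, Ī = 70 000 mm⁴.
Bottom flange (beyond web): 105 × 20, A = 2 100 mm², y = 10 mm, Ī = 70 000 mm⁴.
By symmetry the centroid is at mid-height, ȳ = 135 mm.
Transfer each piece to the centroidal x-axis using Ī + A·d² with d = y − 135:
  web: d = 0 mm → contributes +16 402 500 mm⁴
  top flange (beyond web): d = 125 mm → contributes +32 882 500 mm⁴
  bottom flange (beyond web): d = -125 mm → contributes +32 882 500 mm⁴
Total I = 82 167 500 mm⁴.
For the y-axis: x̄ = 40 mm.
Repeating about the centroidal y-axis gives I_y = 9 315 000 mm⁴.
Polar second moment: J = I_x + I_y = 91 482 500 mm⁴.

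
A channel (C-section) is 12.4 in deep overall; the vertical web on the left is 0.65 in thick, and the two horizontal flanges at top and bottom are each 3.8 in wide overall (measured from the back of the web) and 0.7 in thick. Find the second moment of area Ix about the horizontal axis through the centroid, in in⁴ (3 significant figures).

Treat the section as a set of non-overlapping primitives; coordinates are from the bounding-box lower-left.
Web: 0.65 × 12.4, A = 8.06 in², y = 6.2 in, Ī = 103.28 in⁴.
Top flange (beyond web): 3.15 × 0.7, A = 2.205 in², y = 12.05 in, Ī = 0.090038 in⁴.
Bottom flange (beyond web): 3.15 × 0.7, A = 2.205 in², y = 0.35 in, Ī = 0.090038 in⁴.
By symmetry the centroid is at mid-height, ȳ = 6.2 in.
Transfer each piece to the horizontal axis through the centroid using Ī + A·d² with d = y − 6.2:
  web: d = 0 in → contributes +103.28 in⁴
  top flange (beyond web): d = 5.85 in → contributes +75.551 in⁴
  bottom flange (beyond web): d = -5.85 in → contributes +75.551 in⁴
Total I = 254.38 in⁴.

Ix ≈ 254 in⁴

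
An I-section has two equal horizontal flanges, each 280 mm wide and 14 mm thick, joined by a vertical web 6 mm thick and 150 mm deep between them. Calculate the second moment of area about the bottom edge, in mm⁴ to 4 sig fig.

I_base ≈ 1.238 × 10⁸ mm⁴

Split into non-overlapping primitives; take the origin at the lower-left of the bounding box.
Bottom flange: 280 × 14, A = 3 920 mm², y = 7 mm, Ī = 64026.7 mm⁴.
Web: 6 × 150, A = 900 mm², y = 89 mm, Ī = 1 687 500 mm⁴.
Top flange: 280 × 14, A = 3 920 mm², y = 171 mm, Ī = 64026.7 mm⁴.
Transfer each piece to the base of the section using Ī + A·d² with d = y − 0:
  bottom flange: d = 7 mm → contributes +256 107 mm⁴
  web: d = 89 mm → contributes +8 816 400 mm⁴
  top flange: d = 171 mm → contributes +114 688 747 mm⁴
Total I = 123 761 253 mm⁴.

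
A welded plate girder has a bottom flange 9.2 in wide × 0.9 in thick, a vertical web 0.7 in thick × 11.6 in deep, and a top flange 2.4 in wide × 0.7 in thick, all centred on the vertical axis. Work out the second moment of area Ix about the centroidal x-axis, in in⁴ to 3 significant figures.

Treat the section as a set of non-overlapping primitives; coordinates are from the bounding-box lower-left.
Bottom plate: 9.2 × 0.9, A = 8.28 in², y = 0.45 in, Ī = 0.5589 in⁴.
Web plate: 0.7 × 11.6, A = 8.12 in², y = 6.7 in, Ī = 91.052 in⁴.
Top plate: 2.4 × 0.7, A = 1.68 in², y = 12.85 in, Ī = 0.0686 in⁴.
Centroid: ȳ = ΣA·y / ΣA = 4.4092 in.
Transfer each piece to the centroidal x-axis using Ī + A·d² with d = y − 4.4092:
  bottom plate: d = -3.9592 in → contributes +130.35 in⁴
  web plate: d = 2.2908 in → contributes +133.66 in⁴
  top plate: d = 8.4408 in → contributes +119.76 in⁴
Total I = 383.78 in⁴.

Ix ≈ 384 in⁴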